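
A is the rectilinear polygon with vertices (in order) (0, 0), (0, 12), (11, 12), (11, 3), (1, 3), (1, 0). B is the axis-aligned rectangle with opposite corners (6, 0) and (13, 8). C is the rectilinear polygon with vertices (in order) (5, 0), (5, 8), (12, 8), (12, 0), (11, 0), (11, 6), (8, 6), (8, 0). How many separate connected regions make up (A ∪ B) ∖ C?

3

(A ∪ B) ∖ C splits into 3 disjoint pieces (area 72, area 8, area 18).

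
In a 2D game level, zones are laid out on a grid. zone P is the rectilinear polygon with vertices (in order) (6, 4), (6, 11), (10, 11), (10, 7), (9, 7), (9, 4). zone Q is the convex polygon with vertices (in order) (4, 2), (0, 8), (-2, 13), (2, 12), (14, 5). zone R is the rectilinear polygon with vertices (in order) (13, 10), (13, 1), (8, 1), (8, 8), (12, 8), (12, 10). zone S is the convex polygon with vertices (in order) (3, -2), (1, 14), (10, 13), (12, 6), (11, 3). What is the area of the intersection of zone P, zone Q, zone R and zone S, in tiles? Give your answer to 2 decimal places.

4.62

The intersection is the polygon with vertices (10,7), (9,7), (9,4), (8,4), (8,8), (8.857,8), (10,7.333).
By the shoelace formula its area is 4.62.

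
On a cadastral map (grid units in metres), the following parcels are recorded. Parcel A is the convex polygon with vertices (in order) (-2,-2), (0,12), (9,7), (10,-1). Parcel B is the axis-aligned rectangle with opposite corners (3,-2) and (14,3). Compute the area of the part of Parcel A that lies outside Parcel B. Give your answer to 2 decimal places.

|Parcel A| = 116.5, |Parcel A∩Parcel B| = 29.0417.
|Parcel A ∖ Parcel B| = |Parcel A| − |Parcel A∩Parcel B| = 116.5 − 29.0417 = 87.46.

87.46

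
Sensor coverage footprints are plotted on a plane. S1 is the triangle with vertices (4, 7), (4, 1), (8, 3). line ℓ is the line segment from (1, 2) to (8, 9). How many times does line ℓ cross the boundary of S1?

The segment meets the boundary at (5,6), (4,5).

2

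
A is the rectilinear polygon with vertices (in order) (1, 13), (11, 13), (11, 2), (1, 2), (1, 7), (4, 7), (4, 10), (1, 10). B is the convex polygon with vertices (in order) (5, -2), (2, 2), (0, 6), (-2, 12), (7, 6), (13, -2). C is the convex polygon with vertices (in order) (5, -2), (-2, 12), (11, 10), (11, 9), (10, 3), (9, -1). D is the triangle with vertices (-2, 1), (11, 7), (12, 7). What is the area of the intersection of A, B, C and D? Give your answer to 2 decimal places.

1.17

The intersection is the polygon with vertices (7.649,5.135), (2.529,2.941), (2.469,3.062), (7.471,5.371).
By the shoelace formula its area is 1.17.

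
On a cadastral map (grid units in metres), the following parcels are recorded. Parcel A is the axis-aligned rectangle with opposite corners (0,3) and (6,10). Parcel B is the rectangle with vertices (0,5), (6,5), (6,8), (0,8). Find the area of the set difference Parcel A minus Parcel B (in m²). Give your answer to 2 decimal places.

|Parcel A∩Parcel B|: x∈[0,6], y∈[5,8] → 6·3 = 18.
|Parcel A| = 42.
|Parcel A ∖ Parcel B| = |Parcel A| − |Parcel A∩Parcel B| = 42 − 18 = 24.00.

24.00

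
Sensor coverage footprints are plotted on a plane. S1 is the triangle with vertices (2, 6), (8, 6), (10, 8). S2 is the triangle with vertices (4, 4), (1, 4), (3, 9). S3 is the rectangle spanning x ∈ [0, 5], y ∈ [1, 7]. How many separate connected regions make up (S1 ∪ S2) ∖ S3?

(S1 ∪ S2) ∖ S3 splits into 2 disjoint pieces (area 4.875, area 1.2).

2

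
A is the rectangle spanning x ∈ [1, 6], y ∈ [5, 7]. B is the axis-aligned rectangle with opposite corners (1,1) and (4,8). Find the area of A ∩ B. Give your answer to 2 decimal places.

6.00

|A∩B|: x∈[1,4], y∈[5,7] → 3·2 = 6.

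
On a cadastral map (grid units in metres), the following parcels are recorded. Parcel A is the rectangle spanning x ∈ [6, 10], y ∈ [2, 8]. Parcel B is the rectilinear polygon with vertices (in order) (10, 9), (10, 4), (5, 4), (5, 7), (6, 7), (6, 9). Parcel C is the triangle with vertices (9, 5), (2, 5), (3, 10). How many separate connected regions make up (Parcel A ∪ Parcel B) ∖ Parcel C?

1

(Parcel A ∪ Parcel B) ∖ Parcel C is a single connected region.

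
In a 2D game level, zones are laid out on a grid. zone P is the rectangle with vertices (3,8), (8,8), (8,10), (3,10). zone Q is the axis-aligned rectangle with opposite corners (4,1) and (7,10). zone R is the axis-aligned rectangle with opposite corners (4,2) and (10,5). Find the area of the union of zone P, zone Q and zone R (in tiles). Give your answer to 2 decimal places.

By inclusion–exclusion:
Individual areas: |zone P| = 10, |zone Q| = 27, |zone R| = 18.
|zone P∩zone Q|: x∈[4,7], y∈[8,10] → 3·2 = 6.
|zone P∩zone R| = 0 (no overlap).
|zone Q∩zone R|: x∈[4,7], y∈[2,5] → 3·3 = 9.
|zone P∩zone Q∩zone R| = 0.
|zone P ∪ zone Q ∪ zone R| = 55 − 15 + 0 = 40.00.

40.00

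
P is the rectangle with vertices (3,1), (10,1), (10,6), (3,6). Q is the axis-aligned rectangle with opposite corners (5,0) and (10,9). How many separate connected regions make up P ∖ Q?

1

P ∖ Q is a single connected region.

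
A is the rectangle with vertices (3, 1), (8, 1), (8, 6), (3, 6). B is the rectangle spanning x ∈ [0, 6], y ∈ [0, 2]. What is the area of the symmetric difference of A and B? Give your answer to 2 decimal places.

31.00

|A∩B|: x∈[3,6], y∈[1,2] → 3·1 = 3.
|A △ B| = |A| + |B| − 2·|A∩B| = 25 + 12 − 6 = 31.00.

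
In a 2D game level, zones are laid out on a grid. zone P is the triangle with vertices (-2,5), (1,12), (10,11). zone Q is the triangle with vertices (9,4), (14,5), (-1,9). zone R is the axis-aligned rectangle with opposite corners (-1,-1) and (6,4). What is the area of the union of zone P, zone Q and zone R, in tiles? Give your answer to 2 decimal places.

83.68

By inclusion–exclusion:
Individual areas: |zone P| = 33, |zone Q| = 17.5, |zone R| = 35.
|zone P∩zone Q| = 1.8201.
|zone P∩zone R| = 0.
|zone Q∩zone R| = 0.
|zone P∩zone Q∩zone R| = 0.
|zone P ∪ zone Q ∪ zone R| = 85.5 − 1.8201 + 0 = 83.68.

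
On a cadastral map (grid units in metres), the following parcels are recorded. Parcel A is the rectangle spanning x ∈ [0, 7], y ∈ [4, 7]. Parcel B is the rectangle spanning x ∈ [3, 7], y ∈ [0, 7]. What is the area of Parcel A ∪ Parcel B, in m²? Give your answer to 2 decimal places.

37.00

By inclusion–exclusion:
Individual areas: |Parcel A| = 21, |Parcel B| = 28.
|Parcel A∩Parcel B|: x∈[3,7], y∈[4,7] → 4·3 = 12.
|Parcel A ∪ Parcel B| = 49 − 12 = 37.00.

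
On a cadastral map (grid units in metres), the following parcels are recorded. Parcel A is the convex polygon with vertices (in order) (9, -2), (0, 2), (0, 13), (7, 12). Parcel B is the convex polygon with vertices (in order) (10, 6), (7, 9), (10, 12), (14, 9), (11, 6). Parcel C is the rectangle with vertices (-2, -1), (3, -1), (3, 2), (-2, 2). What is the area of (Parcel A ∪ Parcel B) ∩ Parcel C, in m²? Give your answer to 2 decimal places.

2.00

The region (Parcel A ∪ Parcel B) ∩ Parcel C is the polygon with vertices (0,2), (3,2), (3,0.667).
By the shoelace formula its area is 2.00.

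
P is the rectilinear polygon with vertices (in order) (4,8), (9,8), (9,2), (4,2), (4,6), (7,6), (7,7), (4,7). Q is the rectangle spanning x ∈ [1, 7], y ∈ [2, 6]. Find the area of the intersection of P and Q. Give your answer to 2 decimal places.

12.00

The intersection is the polygon with vertices (4,2), (4,6), (7,6), (7,2).
By the shoelace formula its area is 12.00.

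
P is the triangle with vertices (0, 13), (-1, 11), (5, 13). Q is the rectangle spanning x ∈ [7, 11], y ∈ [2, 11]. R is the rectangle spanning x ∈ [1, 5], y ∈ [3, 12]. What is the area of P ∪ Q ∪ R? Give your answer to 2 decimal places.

76.83

By inclusion–exclusion:
Individual areas: |P| = 5, |Q| = 36, |R| = 36.
|P∩Q| = 0.
|P∩R| = 0.1667.
|Q∩R| = 0 (no overlap).
|P∩Q∩R| = 0.
|P ∪ Q ∪ R| = 77 − 0.1667 + 0 = 76.83.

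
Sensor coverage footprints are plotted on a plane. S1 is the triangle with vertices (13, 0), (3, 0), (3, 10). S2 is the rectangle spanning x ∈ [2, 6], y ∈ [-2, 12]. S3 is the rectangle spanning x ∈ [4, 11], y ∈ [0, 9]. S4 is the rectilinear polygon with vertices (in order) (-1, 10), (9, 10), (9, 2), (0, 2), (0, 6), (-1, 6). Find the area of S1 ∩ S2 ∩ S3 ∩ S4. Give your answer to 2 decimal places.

The intersection is the polygon with vertices (6,2), (4,2), (4,9), (6,7).
By the shoelace formula its area is 12.00.

12.00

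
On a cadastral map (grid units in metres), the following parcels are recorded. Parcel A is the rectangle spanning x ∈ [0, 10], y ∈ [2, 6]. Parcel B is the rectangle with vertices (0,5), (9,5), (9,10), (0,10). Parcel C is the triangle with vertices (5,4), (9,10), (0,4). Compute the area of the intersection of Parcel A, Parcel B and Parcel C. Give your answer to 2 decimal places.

3.75

The intersection is the polygon with vertices (1.5,5), (3,6), (6.333,6), (5.667,5).
By the shoelace formula its area is 3.75.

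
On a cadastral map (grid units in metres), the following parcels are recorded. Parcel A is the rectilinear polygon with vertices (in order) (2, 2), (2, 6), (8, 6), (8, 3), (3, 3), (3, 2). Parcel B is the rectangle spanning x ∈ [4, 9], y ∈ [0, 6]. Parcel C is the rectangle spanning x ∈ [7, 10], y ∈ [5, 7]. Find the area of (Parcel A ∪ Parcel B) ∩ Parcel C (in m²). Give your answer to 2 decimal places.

The region (Parcel A ∪ Parcel B) ∩ Parcel C is the polygon with vertices (8,6), (9,6), (9,5), (7,5), (7,6).
By the shoelace formula its area is 2.00.

2.00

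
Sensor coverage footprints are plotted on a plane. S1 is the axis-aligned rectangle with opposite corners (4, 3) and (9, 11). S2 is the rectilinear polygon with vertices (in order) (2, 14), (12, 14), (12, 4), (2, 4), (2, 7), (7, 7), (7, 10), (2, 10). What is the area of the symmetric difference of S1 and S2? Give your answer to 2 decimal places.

73.00

|S1| = 40, |S2| = 85, |S1∩S2| = 26.
|S1 △ S2| = |S1| + |S2| − 2·|S1∩S2| = 40 + 85 − 52 = 73.00.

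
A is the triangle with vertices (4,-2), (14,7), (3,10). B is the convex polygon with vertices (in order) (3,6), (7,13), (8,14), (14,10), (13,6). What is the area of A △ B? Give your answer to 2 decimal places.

|A| = 64.5, |B| = 55.5, |A∩B| = 22.5061.
|A △ B| = |A| + |B| − 2·|A∩B| = 64.5 + 55.5 − 45.0122 = 74.99.

74.99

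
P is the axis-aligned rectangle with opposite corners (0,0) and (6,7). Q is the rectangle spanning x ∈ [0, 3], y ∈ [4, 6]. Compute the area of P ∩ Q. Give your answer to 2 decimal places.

6.00

|P∩Q|: x∈[0,3], y∈[4,6] → 3·2 = 6.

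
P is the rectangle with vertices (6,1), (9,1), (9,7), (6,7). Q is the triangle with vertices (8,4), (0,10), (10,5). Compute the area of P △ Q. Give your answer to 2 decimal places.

18.00

|P| = 18, |Q| = 10, |P∩Q| = 5.
|P △ Q| = |P| + |Q| − 2·|P∩Q| = 18 + 10 − 10 = 18.00.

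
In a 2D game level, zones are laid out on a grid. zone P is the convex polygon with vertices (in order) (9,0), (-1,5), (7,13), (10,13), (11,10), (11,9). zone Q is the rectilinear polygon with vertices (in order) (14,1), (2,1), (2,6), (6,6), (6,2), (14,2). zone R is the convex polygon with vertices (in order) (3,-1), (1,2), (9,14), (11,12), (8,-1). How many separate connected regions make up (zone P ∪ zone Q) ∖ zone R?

(zone P ∪ zone Q) ∖ zone R splits into 2 disjoint pieces (area 24.3333, area 11.8767).

2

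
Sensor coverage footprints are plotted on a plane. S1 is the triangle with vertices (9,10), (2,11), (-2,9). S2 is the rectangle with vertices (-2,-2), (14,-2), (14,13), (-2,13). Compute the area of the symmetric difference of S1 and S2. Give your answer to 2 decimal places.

|S1| = 9, |S2| = 240, |S1∩S2| = 9.
|S1 △ S2| = |S1| + |S2| − 2·|S1∩S2| = 9 + 240 − 18 = 231.00.

231.00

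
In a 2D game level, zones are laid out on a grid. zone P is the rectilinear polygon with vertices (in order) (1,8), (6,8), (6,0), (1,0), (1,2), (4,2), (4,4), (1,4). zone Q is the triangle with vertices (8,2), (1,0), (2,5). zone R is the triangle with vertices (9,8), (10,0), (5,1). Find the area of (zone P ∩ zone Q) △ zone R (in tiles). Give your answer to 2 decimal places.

|zone P ∩ zone Q| = 10.1286.
|(zone P ∩ zone Q) ∩ zone R| = 0.5963.
|(zone P ∩ zone Q) △ zone R| = 10.1286 + 19.5 − 1.1925 = 28.44.

28.44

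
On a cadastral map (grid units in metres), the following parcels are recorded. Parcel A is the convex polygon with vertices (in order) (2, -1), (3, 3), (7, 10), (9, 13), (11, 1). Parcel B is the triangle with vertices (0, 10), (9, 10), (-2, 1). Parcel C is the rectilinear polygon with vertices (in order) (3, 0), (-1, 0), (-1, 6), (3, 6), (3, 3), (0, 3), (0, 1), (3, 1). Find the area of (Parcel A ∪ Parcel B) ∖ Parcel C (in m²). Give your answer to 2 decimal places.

|Parcel A ∪ Parcel B| = 101.4268.
|(Parcel A ∪ Parcel B) ∩ Parcel C| = 10.6982.
|(Parcel A ∪ Parcel B) ∖ Parcel C| = 101.4268 − 10.6982 = 90.73.

90.73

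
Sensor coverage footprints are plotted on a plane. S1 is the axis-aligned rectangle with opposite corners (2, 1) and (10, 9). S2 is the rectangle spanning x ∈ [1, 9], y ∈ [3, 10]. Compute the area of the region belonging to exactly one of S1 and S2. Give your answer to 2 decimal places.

|S1∩S2|: x∈[2,9], y∈[3,9] → 7·6 = 42.
|S1 △ S2| = |S1| + |S2| − 2·|S1∩S2| = 64 + 56 − 84 = 36.00.

36.00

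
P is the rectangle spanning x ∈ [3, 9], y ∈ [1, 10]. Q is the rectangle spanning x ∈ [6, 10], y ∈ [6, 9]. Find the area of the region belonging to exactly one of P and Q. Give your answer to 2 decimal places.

|P∩Q|: x∈[6,9], y∈[6,9] → 3·3 = 9.
|P △ Q| = |P| + |Q| − 2·|P∩Q| = 54 + 12 − 18 = 48.00.

48.00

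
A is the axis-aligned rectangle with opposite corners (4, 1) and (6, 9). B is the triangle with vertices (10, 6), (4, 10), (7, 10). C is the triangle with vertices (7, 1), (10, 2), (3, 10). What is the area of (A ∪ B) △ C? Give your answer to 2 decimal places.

28.56

|A ∪ B| = 21.9167.
|(A ∪ B) ∩ C| = 4.4286.
|(A ∪ B) △ C| = 21.9167 + 15.5 − 8.8571 = 28.56.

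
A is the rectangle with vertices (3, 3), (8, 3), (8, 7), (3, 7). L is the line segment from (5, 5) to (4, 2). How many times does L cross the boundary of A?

The segment meets the boundary at (4.333,3).

1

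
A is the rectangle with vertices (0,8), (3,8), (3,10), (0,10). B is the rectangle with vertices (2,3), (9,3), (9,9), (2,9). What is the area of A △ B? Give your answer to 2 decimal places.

46.00

|A∩B|: x∈[2,3], y∈[8,9] → 1·1 = 1.
|A △ B| = |A| + |B| − 2·|A∩B| = 6 + 42 − 2 = 46.00.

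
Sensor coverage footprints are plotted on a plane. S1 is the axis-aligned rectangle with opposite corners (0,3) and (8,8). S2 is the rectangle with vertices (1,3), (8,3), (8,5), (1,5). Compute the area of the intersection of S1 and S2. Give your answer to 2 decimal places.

|S1∩S2|: x∈[1,8], y∈[3,5] → 7·2 = 14.

14.00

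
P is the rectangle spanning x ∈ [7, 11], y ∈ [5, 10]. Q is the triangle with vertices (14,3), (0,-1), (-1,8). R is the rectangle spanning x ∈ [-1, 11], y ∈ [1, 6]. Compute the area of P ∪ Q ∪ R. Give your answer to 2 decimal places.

91.79

By inclusion–exclusion:
Individual areas: |P| = 20, |Q| = 65, |R| = 60.
|P∩Q| = 0.1667.
|P∩R|: x∈[7,11], y∈[5,6] → 4·1 = 4.
|Q∩R| = 49.2143.
|P∩Q∩R| = 0.1667.
|P ∪ Q ∪ R| = 145 − 53.381 + 0.1667 = 91.79.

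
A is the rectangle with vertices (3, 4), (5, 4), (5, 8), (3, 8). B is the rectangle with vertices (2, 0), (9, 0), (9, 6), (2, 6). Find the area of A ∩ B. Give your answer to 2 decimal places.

|A∩B|: x∈[3,5], y∈[4,6] → 2·2 = 4.

4.00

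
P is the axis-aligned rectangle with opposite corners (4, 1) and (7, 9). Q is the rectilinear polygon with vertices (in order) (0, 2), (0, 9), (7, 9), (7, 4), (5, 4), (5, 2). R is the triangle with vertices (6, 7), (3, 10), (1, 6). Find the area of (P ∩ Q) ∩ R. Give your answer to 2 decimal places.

2.40

The region (P ∩ Q) ∩ R is the polygon with vertices (4,9), (6,7), (4,6.6).
By the shoelace formula its area is 2.40.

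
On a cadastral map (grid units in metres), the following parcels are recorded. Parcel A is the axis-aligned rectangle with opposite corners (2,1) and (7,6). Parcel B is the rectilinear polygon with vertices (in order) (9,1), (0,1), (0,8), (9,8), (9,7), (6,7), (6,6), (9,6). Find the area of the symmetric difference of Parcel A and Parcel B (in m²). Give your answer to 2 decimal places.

35.00

|Parcel A| = 25, |Parcel B| = 60, |Parcel A∩Parcel B| = 25.
|Parcel A △ Parcel B| = |Parcel A| + |Parcel B| − 2·|Parcel A∩Parcel B| = 25 + 60 − 50 = 35.00.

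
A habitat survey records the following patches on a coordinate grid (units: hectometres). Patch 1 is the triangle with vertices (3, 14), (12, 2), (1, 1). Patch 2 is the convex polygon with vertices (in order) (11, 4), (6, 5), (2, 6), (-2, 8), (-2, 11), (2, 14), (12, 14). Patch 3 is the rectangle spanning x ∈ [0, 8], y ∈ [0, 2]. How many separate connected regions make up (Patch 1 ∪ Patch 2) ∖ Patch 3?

1

(Patch 1 ∪ Patch 2) ∖ Patch 3 is a single connected region.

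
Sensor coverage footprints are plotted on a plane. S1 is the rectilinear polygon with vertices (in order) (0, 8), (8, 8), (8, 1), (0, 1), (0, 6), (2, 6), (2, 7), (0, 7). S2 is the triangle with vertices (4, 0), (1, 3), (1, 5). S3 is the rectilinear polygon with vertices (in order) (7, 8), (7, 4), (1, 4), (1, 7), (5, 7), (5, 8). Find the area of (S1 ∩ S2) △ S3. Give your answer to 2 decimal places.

|S1 ∩ S2| = 2.8.
|(S1 ∩ S2) ∩ S3| = 0.3.
|(S1 ∩ S2) △ S3| = 2.8 + 20 − 0.6 = 22.20.

22.20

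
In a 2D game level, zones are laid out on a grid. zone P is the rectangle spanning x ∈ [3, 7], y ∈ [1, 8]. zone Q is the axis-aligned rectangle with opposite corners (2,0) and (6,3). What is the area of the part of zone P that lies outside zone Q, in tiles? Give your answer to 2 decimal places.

|zone P∩zone Q|: x∈[3,6], y∈[1,3] → 3·2 = 6.
|zone P| = 28.
|zone P ∖ zone Q| = |zone P| − |zone P∩zone Q| = 28 − 6 = 22.00.

22.00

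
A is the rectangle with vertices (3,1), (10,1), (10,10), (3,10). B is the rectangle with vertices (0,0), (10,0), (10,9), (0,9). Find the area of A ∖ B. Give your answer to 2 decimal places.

|A∩B|: x∈[3,10], y∈[1,9] → 7·8 = 56.
|A| = 63.
|A ∖ B| = |A| − |A∩B| = 63 − 56 = 7.00.

7.00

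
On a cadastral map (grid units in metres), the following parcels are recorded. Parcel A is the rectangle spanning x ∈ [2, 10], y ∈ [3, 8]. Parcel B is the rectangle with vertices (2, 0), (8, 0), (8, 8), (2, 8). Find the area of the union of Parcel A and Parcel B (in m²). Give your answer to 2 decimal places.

By inclusion–exclusion:
Individual areas: |Parcel A| = 40, |Parcel B| = 48.
|Parcel A∩Parcel B|: x∈[2,8], y∈[3,8] → 6·5 = 30.
|Parcel A ∪ Parcel B| = 88 − 30 = 58.00.

58.00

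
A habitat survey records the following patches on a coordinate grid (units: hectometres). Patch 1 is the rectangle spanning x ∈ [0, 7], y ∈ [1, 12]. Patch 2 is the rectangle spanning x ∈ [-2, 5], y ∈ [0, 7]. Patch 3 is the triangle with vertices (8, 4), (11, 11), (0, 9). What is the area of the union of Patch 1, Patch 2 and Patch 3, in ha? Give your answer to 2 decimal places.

111.73

By inclusion–exclusion:
Individual areas: |Patch 1| = 77, |Patch 2| = 49, |Patch 3| = 35.5.
|Patch 1∩Patch 2|: x∈[0,5], y∈[1,7] → 5·6 = 30.
|Patch 1∩Patch 3| = 19.767.
|Patch 2∩Patch 3| = 1.0125.
|Patch 1∩Patch 2∩Patch 3| = 1.0125.
|Patch 1 ∪ Patch 2 ∪ Patch 3| = 161.5 − 50.7795 + 1.0125 = 111.73.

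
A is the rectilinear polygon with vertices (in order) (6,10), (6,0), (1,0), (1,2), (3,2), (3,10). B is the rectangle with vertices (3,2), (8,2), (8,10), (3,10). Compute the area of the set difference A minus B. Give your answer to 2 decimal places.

|A| = 34, |A∩B| = 24.
|A ∖ B| = |A| − |A∩B| = 34 − 24 = 10.00.

10.00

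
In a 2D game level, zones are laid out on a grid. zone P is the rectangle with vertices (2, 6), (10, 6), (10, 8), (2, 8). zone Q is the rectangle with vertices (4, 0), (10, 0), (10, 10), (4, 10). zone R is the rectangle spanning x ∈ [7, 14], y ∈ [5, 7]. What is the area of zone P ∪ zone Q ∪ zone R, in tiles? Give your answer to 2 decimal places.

72.00

By inclusion–exclusion:
Individual areas: |zone P| = 16, |zone Q| = 60, |zone R| = 14.
|zone P∩zone Q|: x∈[4,10], y∈[6,8] → 6·2 = 12.
|zone P∩zone R|: x∈[7,10], y∈[6,7] → 3·1 = 3.
|zone Q∩zone R|: x∈[7,10], y∈[5,7] → 3·2 = 6.
|zone P∩zone Q∩zone R| = 3.
|zone P ∪ zone Q ∪ zone R| = 90 − 21 + 3 = 72.00.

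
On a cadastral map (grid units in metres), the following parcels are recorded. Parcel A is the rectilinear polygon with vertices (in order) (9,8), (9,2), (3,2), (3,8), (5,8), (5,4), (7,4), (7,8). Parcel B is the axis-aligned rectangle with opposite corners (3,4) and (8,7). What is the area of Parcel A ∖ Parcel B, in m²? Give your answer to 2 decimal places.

19.00

|Parcel A| = 28, |Parcel A∩Parcel B| = 9.
|Parcel A ∖ Parcel B| = |Parcel A| − |Parcel A∩Parcel B| = 28 − 9 = 19.00.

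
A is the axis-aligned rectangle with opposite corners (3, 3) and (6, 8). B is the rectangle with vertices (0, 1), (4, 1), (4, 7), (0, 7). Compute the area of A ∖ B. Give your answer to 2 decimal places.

|A∩B|: x∈[3,4], y∈[3,7] → 1·4 = 4.
|A| = 15.
|A ∖ B| = |A| − |A∩B| = 15 − 4 = 11.00.

11.00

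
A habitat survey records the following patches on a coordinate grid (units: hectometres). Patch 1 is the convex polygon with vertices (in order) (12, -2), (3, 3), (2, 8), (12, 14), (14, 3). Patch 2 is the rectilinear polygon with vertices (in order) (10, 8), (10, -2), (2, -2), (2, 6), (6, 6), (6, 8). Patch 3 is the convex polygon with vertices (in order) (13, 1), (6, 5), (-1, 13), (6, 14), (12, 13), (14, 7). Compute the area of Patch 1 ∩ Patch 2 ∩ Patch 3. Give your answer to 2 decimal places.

The intersection is the polygon with vertices (6,6), (6,8), (10,8), (10,2.714), (6,5), (5.125,6).
By the shoelace formula its area is 17.01.

17.01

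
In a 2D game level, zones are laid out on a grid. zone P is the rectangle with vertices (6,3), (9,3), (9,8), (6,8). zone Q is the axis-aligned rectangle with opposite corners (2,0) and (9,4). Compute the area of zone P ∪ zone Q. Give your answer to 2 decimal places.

40.00

By inclusion–exclusion:
Individual areas: |zone P| = 15, |zone Q| = 28.
|zone P∩zone Q|: x∈[6,9], y∈[3,4] → 3·1 = 3.
|zone P ∪ zone Q| = 43 − 3 = 40.00.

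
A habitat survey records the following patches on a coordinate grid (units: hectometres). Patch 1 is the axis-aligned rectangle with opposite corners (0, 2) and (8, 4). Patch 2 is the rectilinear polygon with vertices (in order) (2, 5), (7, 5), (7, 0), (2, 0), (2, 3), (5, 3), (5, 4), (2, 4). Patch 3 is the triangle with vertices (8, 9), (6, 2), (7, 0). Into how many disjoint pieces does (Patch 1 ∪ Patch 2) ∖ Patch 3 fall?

(Patch 1 ∪ Patch 2) ∖ Patch 3 splits into 2 disjoint pieces (area 1.3333, area 26.2857).

2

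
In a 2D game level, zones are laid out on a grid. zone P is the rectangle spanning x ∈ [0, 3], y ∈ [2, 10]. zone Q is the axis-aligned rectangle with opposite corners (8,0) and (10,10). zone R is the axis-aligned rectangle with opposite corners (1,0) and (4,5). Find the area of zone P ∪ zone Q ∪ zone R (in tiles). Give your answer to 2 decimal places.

By inclusion–exclusion:
Individual areas: |zone P| = 24, |zone Q| = 20, |zone R| = 15.
|zone P∩zone Q| = 0 (no overlap).
|zone P∩zone R|: x∈[1,3], y∈[2,5] → 2·3 = 6.
|zone Q∩zone R| = 0 (no overlap).
|zone P∩zone Q∩zone R| = 0.
|zone P ∪ zone Q ∪ zone R| = 59 − 6 + 0 = 53.00.

53.00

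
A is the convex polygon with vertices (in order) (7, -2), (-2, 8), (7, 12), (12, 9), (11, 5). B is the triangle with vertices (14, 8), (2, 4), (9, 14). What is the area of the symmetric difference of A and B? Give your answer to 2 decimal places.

82.24

|A| = 102.5, |B| = 46, |A∩B| = 33.1306.
|A △ B| = |A| + |B| − 2·|A∩B| = 102.5 + 46 − 66.2612 = 82.24.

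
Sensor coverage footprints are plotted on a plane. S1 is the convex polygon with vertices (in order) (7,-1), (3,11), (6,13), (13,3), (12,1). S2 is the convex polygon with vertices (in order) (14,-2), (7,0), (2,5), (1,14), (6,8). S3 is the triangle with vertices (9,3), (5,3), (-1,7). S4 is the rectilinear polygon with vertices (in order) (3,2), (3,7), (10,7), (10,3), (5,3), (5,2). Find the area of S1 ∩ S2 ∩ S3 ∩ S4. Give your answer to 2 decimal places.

2.56

The intersection is the polygon with vertices (9,3), (5.667,3), (5.154,4.538).
By the shoelace formula its area is 2.56.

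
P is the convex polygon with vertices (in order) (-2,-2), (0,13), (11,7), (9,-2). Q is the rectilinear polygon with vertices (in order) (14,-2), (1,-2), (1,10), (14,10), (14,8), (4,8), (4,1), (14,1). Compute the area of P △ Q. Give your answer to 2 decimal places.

106.67

|P| = 138, |Q| = 86, |P∩Q| = 58.6667.
|P △ Q| = |P| + |Q| − 2·|P∩Q| = 138 + 86 − 117.3333 = 106.67.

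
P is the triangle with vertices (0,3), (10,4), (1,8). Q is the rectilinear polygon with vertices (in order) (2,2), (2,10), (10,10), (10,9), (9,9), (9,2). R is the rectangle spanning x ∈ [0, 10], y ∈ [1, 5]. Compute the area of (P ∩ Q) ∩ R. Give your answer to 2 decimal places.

9.80

The region (P ∩ Q) ∩ R is the polygon with vertices (2,5), (7.75,5), (9,4.444), (9,3.9), (2,3.2).
By the shoelace formula its area is 9.80.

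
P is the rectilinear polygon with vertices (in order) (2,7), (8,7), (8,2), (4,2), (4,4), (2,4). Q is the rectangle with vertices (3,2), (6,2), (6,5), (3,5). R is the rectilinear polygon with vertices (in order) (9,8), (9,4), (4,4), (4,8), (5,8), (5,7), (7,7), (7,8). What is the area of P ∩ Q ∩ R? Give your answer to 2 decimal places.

2.00

The intersection is the polygon with vertices (6,5), (6,4), (4,4), (4,5).
By the shoelace formula its area is 2.00.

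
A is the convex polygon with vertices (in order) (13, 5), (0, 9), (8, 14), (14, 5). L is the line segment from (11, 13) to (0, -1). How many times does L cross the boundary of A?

The segment meets the boundary at (6.327,7.053), (9.738,11.393).

2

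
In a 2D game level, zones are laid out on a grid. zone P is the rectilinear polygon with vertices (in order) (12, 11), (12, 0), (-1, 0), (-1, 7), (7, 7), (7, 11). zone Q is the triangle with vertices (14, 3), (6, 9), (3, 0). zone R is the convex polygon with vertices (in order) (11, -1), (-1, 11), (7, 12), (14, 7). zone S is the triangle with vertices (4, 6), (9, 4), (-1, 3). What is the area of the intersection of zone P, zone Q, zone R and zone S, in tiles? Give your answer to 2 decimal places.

3.21

The intersection is the polygon with vertices (4.75,5.25), (4.882,5.647), (9,4), (6.273,3.727).
By the shoelace formula its area is 3.21.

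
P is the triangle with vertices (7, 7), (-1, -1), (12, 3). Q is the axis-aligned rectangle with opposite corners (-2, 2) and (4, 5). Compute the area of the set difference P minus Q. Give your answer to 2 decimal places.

34.00

|P| = 36, |P∩Q| = 2.
|P ∖ Q| = |P| − |P∩Q| = 36 − 2 = 34.00.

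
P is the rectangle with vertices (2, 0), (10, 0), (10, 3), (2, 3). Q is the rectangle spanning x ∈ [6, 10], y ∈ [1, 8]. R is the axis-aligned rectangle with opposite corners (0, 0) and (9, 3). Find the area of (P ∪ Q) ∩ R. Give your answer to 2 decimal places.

The region (P ∪ Q) ∩ R is the polygon with vertices (2,0), (2,3), (6,3), (9,3), (9,0).
By the shoelace formula its area is 21.00.

21.00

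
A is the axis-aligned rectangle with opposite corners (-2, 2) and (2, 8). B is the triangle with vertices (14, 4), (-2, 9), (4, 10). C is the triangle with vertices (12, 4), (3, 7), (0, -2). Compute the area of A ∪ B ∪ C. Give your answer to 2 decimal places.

91.23

By inclusion–exclusion:
Individual areas: |A| = 24, |B| = 23, |C| = 45.
|A∩B| = 0.1.
|A∩C| = 0.6667.
|B∩C| = 0.
|A∩B∩C| = 0.
|A ∪ B ∪ C| = 92 − 0.7667 + 0 = 91.23.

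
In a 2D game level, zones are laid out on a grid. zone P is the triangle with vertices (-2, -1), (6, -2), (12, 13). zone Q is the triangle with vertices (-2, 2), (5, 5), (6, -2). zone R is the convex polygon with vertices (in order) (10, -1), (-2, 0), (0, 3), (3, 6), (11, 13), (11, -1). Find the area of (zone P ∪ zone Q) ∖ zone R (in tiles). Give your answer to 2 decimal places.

|zone P ∪ zone Q| = 67.875.
|(zone P ∪ zone Q) ∩ zone R| = 57.0425.
|(zone P ∪ zone Q) ∖ zone R| = 67.875 − 57.0425 = 10.83.

10.83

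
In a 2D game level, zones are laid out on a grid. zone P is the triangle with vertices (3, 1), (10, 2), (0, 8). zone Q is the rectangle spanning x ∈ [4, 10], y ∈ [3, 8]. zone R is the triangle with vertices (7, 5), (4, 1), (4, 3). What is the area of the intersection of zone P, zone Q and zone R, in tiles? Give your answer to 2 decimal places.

The intersection is the polygon with vertices (4,3), (6.053,4.368), (6.379,4.172), (5.5,3).
By the shoelace formula its area is 1.30.

1.30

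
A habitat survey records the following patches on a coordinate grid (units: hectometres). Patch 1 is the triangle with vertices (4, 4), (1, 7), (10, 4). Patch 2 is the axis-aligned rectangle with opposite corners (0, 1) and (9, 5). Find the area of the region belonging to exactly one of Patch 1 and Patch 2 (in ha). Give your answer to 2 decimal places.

|Patch 1| = 9, |Patch 2| = 36, |Patch 1∩Patch 2| = 4.8333.
|Patch 1 △ Patch 2| = |Patch 1| + |Patch 2| − 2·|Patch 1∩Patch 2| = 9 + 36 − 9.6667 = 35.33.

35.33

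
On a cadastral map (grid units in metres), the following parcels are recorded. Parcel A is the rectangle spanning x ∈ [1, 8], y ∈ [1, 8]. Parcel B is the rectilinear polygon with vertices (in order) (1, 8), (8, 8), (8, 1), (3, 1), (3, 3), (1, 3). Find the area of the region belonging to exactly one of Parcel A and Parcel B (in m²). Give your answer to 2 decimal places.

4.00

|Parcel A| = 49, |Parcel B| = 45, |Parcel A∩Parcel B| = 45.
|Parcel A △ Parcel B| = |Parcel A| + |Parcel B| − 2·|Parcel A∩Parcel B| = 49 + 45 − 90 = 4.00.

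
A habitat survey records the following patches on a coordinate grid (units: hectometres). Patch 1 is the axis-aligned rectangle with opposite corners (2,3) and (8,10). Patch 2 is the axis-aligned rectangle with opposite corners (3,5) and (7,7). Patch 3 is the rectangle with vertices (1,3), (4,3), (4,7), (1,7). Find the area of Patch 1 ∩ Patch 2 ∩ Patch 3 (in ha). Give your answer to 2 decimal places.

2.00

The intersection is the polygon with vertices (3,7), (4,7), (4,5), (3,5).
By the shoelace formula its area is 2.00.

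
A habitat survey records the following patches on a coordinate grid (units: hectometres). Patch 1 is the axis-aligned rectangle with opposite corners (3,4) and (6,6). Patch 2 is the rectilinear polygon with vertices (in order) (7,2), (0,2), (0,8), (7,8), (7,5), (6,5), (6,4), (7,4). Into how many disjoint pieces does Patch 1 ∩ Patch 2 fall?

Patch 1 ∩ Patch 2 is a single connected region.

1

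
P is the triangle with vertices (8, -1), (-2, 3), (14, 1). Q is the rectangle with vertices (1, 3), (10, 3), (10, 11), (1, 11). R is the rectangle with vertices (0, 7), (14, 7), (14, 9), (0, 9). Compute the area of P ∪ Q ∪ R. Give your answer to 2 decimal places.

104.00

By inclusion–exclusion:
Individual areas: |P| = 22, |Q| = 72, |R| = 28.
|P∩Q| = 0.
|P∩R| = 0.
|Q∩R|: x∈[1,10], y∈[7,9] → 9·2 = 18.
|P∩Q∩R| = 0.
|P ∪ Q ∪ R| = 122 − 18 + 0 = 104.00.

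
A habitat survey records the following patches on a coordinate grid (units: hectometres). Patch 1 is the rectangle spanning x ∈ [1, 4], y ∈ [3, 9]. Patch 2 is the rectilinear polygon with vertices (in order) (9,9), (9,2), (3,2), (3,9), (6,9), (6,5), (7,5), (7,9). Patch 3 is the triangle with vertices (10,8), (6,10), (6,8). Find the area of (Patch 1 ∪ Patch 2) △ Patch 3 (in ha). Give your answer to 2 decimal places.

50.50

|Patch 1 ∪ Patch 2| = 50.
|(Patch 1 ∪ Patch 2) ∩ Patch 3| = 1.75.
|(Patch 1 ∪ Patch 2) △ Patch 3| = 50 + 4 − 3.5 = 50.50.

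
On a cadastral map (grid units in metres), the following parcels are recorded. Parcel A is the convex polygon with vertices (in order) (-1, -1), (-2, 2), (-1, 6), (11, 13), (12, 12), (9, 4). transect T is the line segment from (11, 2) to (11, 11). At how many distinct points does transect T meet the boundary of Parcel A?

The segment meets the boundary at (11,9.333).

1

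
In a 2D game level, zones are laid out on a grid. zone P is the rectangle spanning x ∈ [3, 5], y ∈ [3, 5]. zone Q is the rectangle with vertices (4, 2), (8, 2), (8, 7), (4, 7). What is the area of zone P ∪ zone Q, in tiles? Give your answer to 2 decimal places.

22.00

By inclusion–exclusion:
Individual areas: |zone P| = 4, |zone Q| = 20.
|zone P∩zone Q|: x∈[4,5], y∈[3,5] → 1·2 = 2.
|zone P ∪ zone Q| = 24 − 2 = 22.00.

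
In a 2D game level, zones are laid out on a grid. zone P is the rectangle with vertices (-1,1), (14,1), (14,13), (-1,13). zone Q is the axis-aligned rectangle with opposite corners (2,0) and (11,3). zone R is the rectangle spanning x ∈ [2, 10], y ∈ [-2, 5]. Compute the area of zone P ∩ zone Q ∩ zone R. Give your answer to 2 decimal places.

16.00

The intersection is the polygon with vertices (2,3), (10,3), (10,1), (2,1).
By the shoelace formula its area is 16.00.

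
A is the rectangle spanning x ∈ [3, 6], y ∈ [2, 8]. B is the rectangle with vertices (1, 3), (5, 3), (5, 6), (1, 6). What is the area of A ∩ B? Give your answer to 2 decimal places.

6.00

|A∩B|: x∈[3,5], y∈[3,6] → 2·3 = 6.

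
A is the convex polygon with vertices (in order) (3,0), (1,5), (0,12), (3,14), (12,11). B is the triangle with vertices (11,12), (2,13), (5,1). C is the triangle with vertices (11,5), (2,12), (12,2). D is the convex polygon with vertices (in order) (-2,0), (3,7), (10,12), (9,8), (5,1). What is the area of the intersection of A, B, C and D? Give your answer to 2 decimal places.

The intersection is the polygon with vertices (5.333,8.667), (5.83,9.021), (8.319,7.085), (7.824,6.176).
By the shoelace formula its area is 2.67.

2.67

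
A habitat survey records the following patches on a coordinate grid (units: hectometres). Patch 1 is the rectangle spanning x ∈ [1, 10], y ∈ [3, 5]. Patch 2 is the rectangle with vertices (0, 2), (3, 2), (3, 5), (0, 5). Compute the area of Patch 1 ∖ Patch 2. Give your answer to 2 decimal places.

|Patch 1∩Patch 2|: x∈[1,3], y∈[3,5] → 2·2 = 4.
|Patch 1| = 18.
|Patch 1 ∖ Patch 2| = |Patch 1| − |Patch 1∩Patch 2| = 18 − 4 = 14.00.

14.00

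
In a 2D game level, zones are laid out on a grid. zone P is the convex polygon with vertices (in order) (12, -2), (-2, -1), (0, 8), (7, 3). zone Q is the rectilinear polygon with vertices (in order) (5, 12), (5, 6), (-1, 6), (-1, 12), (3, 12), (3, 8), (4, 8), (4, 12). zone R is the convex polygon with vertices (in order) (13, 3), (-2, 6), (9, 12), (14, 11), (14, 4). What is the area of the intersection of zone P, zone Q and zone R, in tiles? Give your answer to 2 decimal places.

The intersection is the polygon with vertices (2.8,6), (-0.444,6), (-0.23,6.965), (0.722,7.484).
By the shoelace formula its area is 2.81.

2.81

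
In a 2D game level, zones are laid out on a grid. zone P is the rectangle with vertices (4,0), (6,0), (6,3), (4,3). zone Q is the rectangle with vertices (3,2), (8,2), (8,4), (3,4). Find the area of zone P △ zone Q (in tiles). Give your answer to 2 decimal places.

|zone P∩zone Q|: x∈[4,6], y∈[2,3] → 2·1 = 2.
|zone P △ zone Q| = |zone P| + |zone Q| − 2·|zone P∩zone Q| = 6 + 10 − 4 = 12.00.

12.00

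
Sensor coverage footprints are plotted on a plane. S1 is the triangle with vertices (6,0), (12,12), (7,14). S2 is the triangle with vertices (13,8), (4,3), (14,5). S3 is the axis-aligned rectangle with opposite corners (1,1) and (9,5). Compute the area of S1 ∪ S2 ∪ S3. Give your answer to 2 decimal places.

74.65

By inclusion–exclusion:
Individual areas: |S1| = 36, |S2| = 16, |S3| = 32.
|S1∩S2| = 2.4296.
|S1∩S3| = 5.1429.
|S2∩S3| = 3.9.
|S1∩S2∩S3| = 2.1181.
|S1 ∪ S2 ∪ S3| = 84 − 11.4725 + 2.1181 = 74.65.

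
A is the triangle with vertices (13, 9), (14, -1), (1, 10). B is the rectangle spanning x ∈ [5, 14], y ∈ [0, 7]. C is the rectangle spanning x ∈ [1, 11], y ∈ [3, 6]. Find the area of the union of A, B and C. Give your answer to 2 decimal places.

100.51

By inclusion–exclusion:
Individual areas: |A| = 59.5, |B| = 63, |C| = 30.
|A∩B| = 33.9899.
|A∩C| = 10.5.
|B∩C|: x∈[5,11], y∈[3,6] → 6·3 = 18.
|A∩B∩C| = 10.5.
|A ∪ B ∪ C| = 152.5 − 62.4899 + 10.5 = 100.51.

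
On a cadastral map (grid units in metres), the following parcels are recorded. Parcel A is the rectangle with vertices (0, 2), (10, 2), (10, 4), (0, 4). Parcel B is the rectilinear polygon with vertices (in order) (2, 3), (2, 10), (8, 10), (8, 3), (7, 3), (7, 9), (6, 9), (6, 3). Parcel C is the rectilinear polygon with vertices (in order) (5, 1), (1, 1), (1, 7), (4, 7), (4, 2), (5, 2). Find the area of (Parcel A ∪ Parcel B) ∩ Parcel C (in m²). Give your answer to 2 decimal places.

|Parcel A ∪ Parcel B| = 51.
|(Parcel A ∪ Parcel B) ∩ Parcel C| = 12.00.

12.00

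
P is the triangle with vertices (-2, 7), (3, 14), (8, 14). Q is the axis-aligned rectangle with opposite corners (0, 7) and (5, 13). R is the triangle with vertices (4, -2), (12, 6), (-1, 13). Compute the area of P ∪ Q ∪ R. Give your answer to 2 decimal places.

97.83

By inclusion–exclusion:
Individual areas: |P| = 17.5, |Q| = 30, |R| = 80.
|P∩Q| = 10.5929.
|P∩R| = 4.4913.
|Q∩R| = 19.0769.
|P∩Q∩R| = 4.4913.
|P ∪ Q ∪ R| = 127.5 − 34.1611 + 4.4913 = 97.83.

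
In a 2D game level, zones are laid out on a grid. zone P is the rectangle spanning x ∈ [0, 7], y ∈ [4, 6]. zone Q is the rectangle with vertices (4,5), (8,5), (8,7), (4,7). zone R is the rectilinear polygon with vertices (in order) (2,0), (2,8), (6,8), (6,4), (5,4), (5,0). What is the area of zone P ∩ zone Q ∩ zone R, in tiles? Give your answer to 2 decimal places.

2.00

The intersection is the polygon with vertices (4,5), (4,6), (6,6), (6,5).
By the shoelace formula its area is 2.00.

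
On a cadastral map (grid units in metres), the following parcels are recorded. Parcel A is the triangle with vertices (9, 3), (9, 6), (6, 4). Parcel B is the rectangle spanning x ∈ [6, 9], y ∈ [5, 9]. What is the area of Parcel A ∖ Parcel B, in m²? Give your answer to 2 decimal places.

|Parcel A| = 4.5, |Parcel A∩Parcel B| = 0.75.
|Parcel A ∖ Parcel B| = |Parcel A| − |Parcel A∩Parcel B| = 4.5 − 0.75 = 3.75.

3.75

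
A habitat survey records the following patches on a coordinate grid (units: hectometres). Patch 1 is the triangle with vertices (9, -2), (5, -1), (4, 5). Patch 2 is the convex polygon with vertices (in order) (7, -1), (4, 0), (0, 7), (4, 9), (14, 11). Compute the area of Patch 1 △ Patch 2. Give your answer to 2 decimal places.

78.97

|Patch 1| = 11.5, |Patch 2| = 84.5, |Patch 1∩Patch 2| = 8.5143.
|Patch 1 △ Patch 2| = |Patch 1| + |Patch 2| − 2·|Patch 1∩Patch 2| = 11.5 + 84.5 − 17.0286 = 78.97.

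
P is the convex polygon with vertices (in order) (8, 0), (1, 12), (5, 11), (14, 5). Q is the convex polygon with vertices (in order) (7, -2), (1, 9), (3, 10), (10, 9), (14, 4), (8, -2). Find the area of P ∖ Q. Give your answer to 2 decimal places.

|P| = 61, |P∩Q| = 53.5515.
|P ∖ Q| = |P| − |P∩Q| = 61 − 53.5515 = 7.45.

7.45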